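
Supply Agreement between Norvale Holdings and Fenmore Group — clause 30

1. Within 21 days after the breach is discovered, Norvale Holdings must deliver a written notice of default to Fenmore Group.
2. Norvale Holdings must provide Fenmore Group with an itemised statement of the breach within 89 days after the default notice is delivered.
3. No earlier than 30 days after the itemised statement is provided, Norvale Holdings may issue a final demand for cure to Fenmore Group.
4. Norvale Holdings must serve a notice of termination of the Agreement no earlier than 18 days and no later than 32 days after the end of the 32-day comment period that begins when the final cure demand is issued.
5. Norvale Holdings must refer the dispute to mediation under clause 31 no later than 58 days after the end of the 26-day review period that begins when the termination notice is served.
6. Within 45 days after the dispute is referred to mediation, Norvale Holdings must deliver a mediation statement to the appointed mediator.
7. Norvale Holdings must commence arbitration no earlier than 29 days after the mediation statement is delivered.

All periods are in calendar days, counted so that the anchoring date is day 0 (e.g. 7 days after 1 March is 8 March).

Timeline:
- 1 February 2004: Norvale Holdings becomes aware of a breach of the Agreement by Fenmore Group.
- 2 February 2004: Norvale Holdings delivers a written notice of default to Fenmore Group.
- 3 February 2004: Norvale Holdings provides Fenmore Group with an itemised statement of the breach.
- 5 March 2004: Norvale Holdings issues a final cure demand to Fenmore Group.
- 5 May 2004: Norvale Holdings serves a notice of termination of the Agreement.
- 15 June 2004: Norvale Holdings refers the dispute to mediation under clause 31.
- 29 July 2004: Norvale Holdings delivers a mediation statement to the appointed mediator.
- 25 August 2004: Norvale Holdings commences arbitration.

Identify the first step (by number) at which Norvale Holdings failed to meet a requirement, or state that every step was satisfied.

Step 1 — counting 21 days from 1 February 2004 (when the breach is discovered) gives a deadline of 22 February 2004; done 2 February 2004 — timely.
Step 2 — counting 89 days from 2 February 2004 (when the default notice is delivered) gives a deadline of 1 May 2004; done 3 February 2004 — timely.
Step 3 — must wait 30 days from 3 February 2004 (when the itemised statement is provided), so not before 4 March 2004; done 5 March 2004 — permitted.
Step 4 — 18 and 32 days from 6 April 2004 (end of the 32-day comment period, which began when the final cure demand is issued on 5 March 2004) are 24 April 2004 and 8 May 2004 respectively; done 5 May 2004, which is between those dates.
Step 5 — counting 58 days from 31 May 2004 (end of the 26-day review period, which began when the termination notice is served on 5 May 2004) gives a deadline of 28 July 2004; completed 15 June 2004, before the deadline.
Step 6 — counting 45 days from 15 June 2004 (when the dispute is referred to mediation) gives a deadline of 30 July 2004; completed 29 July 2004, before the deadline.
Step 7 — must wait 29 days from 29 July 2004 (when the mediation statement is delivered), so not before 27 August 2004; done 25 August 2004 — 2 days too early.

Step 7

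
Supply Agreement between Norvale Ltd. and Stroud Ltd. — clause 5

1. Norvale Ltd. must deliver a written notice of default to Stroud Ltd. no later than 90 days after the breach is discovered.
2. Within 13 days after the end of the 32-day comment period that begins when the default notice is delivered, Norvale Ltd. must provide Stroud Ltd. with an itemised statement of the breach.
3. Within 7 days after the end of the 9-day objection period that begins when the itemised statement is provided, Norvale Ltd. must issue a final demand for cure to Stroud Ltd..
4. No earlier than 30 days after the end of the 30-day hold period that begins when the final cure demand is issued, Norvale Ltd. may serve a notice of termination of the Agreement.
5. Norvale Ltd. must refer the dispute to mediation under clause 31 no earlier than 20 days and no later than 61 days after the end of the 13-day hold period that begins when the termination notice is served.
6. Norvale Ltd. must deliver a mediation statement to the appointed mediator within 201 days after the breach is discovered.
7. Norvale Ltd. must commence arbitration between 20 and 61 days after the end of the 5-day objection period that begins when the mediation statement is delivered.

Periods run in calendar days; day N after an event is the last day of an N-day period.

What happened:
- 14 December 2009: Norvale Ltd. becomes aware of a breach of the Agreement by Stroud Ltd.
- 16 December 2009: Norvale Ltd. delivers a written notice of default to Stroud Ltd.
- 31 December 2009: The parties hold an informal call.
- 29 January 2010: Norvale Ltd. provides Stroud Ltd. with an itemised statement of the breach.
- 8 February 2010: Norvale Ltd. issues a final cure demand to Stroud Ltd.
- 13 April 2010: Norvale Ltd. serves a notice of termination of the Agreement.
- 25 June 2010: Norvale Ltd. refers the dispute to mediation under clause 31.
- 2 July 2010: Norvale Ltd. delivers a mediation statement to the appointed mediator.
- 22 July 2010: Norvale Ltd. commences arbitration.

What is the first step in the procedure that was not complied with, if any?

Step 7

Step 1 — counting 90 days from 14 December 2009 (when the breach is discovered) gives a deadline of 14 March 2010; completed 16 December 2009, before the deadline.
Step 2 — counting 13 days from 17 January 2010 (end of the 32-day comment period, which began when the default notice is delivered on 16 December 2009) gives a deadline of 30 January 2010; completed 29 January 2010, before the deadline.
Step 3 — counting 7 days from 7 February 2010 (end of the 9-day objection period, which began when the itemised statement is provided on 29 January 2010) gives a deadline of 14 February 2010; 8 February 2010 is within that limit.
Step 4 — must wait 30 days from 10 March 2010 (end of the 30-day hold period, which began when the final cure demand is issued on 8 February 2010), so not before 9 April 2010; 13 April 2010 is on or after that date.
Step 5 — 20 and 61 days from 26 April 2010 (end of the 13-day hold period, which began when the termination notice is served on 13 April 2010) are 16 May 2010 and 26 June 2010 respectively; done 25 June 2010, which is between those dates.
Step 6 — counting 201 days from 14 December 2009 (when the breach is discovered) gives a deadline of 3 July 2010; completed 2 July 2010, before the deadline.
Step 7 — 20 and 61 days from 7 July 2010 (end of the 5-day objection period, which began when the mediation statement is delivered on 2 July 2010) are 27 July 2010 and 6 September 2010 respectively; done 22 July 2010 — 5 days before the window opened.
Later steps need not be reached.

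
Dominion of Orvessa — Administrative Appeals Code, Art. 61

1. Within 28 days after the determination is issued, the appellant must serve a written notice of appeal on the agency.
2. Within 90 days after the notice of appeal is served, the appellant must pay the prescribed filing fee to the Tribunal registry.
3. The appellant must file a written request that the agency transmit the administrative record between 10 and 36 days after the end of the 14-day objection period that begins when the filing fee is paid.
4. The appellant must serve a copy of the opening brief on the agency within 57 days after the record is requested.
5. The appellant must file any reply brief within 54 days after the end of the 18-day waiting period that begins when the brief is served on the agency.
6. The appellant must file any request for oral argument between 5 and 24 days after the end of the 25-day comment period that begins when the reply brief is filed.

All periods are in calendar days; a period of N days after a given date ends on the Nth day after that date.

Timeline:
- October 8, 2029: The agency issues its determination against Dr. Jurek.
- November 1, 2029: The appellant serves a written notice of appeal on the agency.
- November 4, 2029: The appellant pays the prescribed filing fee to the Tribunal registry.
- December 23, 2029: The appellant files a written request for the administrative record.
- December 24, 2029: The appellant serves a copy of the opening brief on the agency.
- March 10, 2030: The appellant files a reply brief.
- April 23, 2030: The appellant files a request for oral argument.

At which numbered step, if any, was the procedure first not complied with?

Step 1: 28 days after October 8, 2029 (when the determination is issued) is November 5, 2029; done November 1, 2029 — timely.
Step 2: 90 days after November 1, 2029 (when the notice of appeal is served) is January 30, 2030; completed November 4, 2029, before the deadline.
Step 3: the window is 10–36 days after November 18, 2029 (end of the 14-day objection period, which began when the filing fee is paid on November 4, 2029), so November 28, 2029 through December 24, 2029; done December 23, 2029 — within the window.
Step 4: 57 days after December 23, 2029 (when the record is requested) is February 18, 2030; December 24, 2029 is within that limit.
Step 5: 54 days after January 11, 2030 (end of the 18-day waiting period, which began when the brief is served on the agency on December 24, 2029) is March 6, 2030; done March 10, 2030 — 4 days late.

Step 5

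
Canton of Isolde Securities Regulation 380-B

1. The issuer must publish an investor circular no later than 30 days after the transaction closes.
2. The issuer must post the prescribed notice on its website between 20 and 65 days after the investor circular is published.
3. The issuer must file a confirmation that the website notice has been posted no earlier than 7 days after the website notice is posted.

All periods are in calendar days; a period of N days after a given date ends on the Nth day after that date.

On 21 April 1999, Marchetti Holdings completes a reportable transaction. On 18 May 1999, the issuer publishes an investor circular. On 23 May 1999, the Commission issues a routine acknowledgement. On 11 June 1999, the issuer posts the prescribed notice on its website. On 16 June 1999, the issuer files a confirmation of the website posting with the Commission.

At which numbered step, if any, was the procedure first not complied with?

Step 1 — counting 30 days from 21 April 1999 (when the transaction closes) gives a deadline of 21 May 1999; done 18 May 1999 — timely.
Step 2 — 20 and 65 days from 18 May 1999 (when the investor circular is published) are 7 June 1999 and 22 July 1999 respectively; done 11 June 1999, which is between those dates.
Step 3 — must wait 7 days from 11 June 1999 (when the website notice is posted), so not before 18 June 1999; acted on 16 June 1999, 2 days prematurely.
The analysis stops there.

Step 3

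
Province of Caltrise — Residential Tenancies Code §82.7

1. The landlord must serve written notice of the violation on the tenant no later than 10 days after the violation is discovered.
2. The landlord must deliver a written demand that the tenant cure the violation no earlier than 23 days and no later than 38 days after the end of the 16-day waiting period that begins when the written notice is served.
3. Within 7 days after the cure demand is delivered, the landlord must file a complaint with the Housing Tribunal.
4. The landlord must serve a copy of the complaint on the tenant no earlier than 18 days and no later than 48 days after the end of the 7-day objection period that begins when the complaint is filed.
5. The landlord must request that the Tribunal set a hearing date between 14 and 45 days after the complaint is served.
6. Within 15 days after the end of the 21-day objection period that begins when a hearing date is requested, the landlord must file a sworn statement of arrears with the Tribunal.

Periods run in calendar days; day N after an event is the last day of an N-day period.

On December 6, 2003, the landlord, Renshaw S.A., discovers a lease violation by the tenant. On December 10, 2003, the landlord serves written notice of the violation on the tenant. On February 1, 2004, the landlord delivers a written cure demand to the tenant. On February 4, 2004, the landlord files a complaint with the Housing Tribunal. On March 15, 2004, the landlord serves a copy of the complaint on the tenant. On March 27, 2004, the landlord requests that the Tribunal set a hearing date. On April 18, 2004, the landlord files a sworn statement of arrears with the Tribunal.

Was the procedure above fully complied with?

(1) due by December 6, 2003 + 10 days = December 16, 2003; December 10, 2003 is within that limit.
(2) the permitted window runs from December 26, 2003 + 23 = January 18, 2004 to December 26, 2003 + 38 = February 2, 2004; February 1, 2004 falls inside that range.
(3) due by February 1, 2004 + 7 days = February 8, 2004; done February 4, 2004 — timely.
(4) the permitted window runs from February 11, 2004 + 18 = February 29, 2004 to February 11, 2004 + 48 = March 30, 2004; done March 15, 2004, which is between those dates.
(5) the permitted window runs from March 15, 2004 + 14 = March 29, 2004 to March 15, 2004 + 45 = April 29, 2004; done March 27, 2004 — 2 days before the window opened.

No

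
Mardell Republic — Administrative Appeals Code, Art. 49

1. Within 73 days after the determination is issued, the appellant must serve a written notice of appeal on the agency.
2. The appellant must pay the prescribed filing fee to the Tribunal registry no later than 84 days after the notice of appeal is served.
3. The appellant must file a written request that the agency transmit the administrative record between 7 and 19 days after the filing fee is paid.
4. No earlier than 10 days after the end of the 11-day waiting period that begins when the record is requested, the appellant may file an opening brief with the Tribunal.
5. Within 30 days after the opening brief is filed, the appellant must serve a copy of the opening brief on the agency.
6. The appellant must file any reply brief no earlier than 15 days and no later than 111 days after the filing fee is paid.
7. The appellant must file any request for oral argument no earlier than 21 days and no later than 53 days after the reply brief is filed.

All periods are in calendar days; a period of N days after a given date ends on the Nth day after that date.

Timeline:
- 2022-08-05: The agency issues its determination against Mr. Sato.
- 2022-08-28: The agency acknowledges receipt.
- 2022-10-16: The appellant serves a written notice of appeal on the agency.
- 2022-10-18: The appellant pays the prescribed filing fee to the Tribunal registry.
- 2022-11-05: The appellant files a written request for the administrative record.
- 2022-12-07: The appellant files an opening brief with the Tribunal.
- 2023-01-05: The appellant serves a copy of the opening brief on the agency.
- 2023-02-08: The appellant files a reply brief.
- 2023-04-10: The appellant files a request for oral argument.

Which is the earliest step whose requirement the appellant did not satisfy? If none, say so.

Step 1: 73 days after 2022-08-05 (when the determination is issued) is 2022-10-17; completed 2022-10-16, before the deadline.
Step 2: 84 days after 2022-10-16 (when the notice of appeal is served) is 2023-01-08; done 2022-10-18 — timely.
Step 3: the window is 7–19 days after 2022-10-18 (when the filing fee is paid), so 2022-10-25 through 2022-11-06; 2022-11-05 falls inside that range.
Step 4: the earliest permitted date is 10 days after 2022-11-16 (end of the 11-day waiting period, which began when the record is requested on 2022-11-05), i.e. 2022-11-26; 2022-12-07 is on or after that date.
Step 5: 30 days after 2022-12-07 (when the opening brief is filed) is 2023-01-06; 2023-01-05 is within that limit.
Step 6: the window is 15–111 days after 2022-10-18 (when the filing fee is paid), so 2022-11-02 through 2023-02-06; 2023-02-08 is 2 days past the end of the window.
The procedure was therefore not followed at step 6.

Step 6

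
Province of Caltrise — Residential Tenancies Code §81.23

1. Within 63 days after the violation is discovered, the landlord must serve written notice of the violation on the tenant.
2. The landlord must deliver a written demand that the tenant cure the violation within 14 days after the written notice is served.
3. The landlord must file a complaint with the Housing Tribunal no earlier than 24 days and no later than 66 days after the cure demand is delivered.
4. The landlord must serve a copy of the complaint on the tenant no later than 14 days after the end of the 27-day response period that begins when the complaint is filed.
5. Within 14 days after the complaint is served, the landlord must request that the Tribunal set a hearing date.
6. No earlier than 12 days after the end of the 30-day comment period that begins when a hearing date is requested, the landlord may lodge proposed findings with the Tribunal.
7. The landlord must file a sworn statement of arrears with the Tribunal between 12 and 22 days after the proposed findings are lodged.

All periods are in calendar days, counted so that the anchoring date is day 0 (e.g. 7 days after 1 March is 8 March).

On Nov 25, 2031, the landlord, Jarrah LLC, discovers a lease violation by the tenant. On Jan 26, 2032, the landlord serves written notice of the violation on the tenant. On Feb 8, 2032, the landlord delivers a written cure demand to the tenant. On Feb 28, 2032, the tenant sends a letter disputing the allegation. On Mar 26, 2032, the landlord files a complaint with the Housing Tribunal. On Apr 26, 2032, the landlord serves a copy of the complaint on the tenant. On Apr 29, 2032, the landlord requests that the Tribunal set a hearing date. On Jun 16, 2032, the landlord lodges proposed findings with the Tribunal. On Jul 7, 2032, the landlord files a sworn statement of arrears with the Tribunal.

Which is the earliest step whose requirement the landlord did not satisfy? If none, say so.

None — every step was satisfied

(1) due by Nov 25, 2031 + 63 days = Jan 27, 2032; completed Jan 26, 2032, before the deadline.
(2) due by Jan 26, 2032 + 14 days = Feb 9, 2032; done Feb 8, 2032 — timely.
(3) the permitted window runs from Feb 8, 2032 + 24 = Mar 3, 2032 to Feb 8, 2032 + 66 = Apr 14, 2032; done Mar 26, 2032, which is between those dates.
(4) due by Apr 22, 2032 + 14 days = May 6, 2032; Apr 26, 2032 is within that limit.
(5) due by Apr 26, 2032 + 14 days = May 10, 2032; done Apr 29, 2032 — timely.
(6) permitted from May 29, 2032 + 12 days = Jun 10, 2032 onward; Jun 16, 2032 is on or after that date.
(7) the permitted window runs from Jun 16, 2032 + 12 = Jun 28, 2032 to Jun 16, 2032 + 22 = Jul 8, 2032; done Jul 7, 2032 — within the window.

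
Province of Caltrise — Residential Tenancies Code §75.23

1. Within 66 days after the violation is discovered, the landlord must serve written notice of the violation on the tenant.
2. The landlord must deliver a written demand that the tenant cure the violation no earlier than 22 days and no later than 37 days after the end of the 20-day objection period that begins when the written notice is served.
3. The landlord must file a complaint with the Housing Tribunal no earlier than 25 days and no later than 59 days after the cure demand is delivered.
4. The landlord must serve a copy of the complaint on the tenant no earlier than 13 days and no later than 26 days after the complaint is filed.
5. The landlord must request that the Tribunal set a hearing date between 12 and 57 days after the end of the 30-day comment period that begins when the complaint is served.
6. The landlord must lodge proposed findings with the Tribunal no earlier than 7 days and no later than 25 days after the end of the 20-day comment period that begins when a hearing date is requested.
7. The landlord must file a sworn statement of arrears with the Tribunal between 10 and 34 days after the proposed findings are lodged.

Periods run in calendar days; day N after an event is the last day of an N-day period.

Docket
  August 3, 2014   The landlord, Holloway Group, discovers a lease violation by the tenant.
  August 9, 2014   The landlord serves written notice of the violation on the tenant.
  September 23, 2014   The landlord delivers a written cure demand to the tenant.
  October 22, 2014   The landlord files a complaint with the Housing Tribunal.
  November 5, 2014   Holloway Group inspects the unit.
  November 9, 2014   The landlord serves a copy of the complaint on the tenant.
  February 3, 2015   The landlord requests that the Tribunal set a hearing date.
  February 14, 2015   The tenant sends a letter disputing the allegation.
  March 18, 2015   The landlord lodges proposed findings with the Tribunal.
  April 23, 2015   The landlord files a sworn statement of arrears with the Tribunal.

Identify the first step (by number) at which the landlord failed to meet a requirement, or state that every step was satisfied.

(1) due by August 3, 2014 + 66 days = October 8, 2014; completed August 9, 2014, before the deadline.
(2) the permitted window runs from August 29, 2014 + 22 = September 20, 2014 to August 29, 2014 + 37 = October 5, 2014; done September 23, 2014 — within the window.
(3) the permitted window runs from September 23, 2014 + 25 = October 18, 2014 to September 23, 2014 + 59 = November 21, 2014; done October 22, 2014 — within the window.
(4) the permitted window runs from October 22, 2014 + 13 = November 4, 2014 to October 22, 2014 + 26 = November 17, 2014; done November 9, 2014, which is between those dates.
(5) the permitted window runs from December 9, 2014 + 12 = December 21, 2014 to December 9, 2014 + 57 = February 4, 2015; February 3, 2015 falls inside that range.
(6) the permitted window runs from February 23, 2015 + 7 = March 2, 2015 to February 23, 2015 + 25 = March 20, 2015; done March 18, 2015 — within the window.
(7) the permitted window runs from March 18, 2015 + 10 = March 28, 2015 to March 18, 2015 + 34 = April 21, 2015; done April 23, 2015 — 2 days after the window closed.
That is the first point of non-compliance.

Step 7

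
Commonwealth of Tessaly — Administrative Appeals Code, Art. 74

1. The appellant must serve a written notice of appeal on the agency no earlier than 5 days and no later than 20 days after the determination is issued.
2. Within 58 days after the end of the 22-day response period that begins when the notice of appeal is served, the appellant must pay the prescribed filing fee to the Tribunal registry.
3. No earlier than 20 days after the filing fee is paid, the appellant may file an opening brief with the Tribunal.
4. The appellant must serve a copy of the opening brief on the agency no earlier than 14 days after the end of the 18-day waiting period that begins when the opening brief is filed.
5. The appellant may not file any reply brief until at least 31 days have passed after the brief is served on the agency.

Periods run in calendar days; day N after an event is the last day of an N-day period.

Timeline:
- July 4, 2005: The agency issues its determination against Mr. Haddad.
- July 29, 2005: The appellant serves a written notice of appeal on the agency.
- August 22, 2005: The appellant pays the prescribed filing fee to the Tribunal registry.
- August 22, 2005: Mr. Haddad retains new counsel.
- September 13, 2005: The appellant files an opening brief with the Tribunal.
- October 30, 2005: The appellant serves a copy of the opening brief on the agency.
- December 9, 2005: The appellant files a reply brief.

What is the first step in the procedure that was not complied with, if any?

Step 1: the window is 5–20 days after July 4, 2005 (when the determination is issued), so July 9, 2005 through July 24, 2005; done July 29, 2005 — 5 days after the window closed.

Step 1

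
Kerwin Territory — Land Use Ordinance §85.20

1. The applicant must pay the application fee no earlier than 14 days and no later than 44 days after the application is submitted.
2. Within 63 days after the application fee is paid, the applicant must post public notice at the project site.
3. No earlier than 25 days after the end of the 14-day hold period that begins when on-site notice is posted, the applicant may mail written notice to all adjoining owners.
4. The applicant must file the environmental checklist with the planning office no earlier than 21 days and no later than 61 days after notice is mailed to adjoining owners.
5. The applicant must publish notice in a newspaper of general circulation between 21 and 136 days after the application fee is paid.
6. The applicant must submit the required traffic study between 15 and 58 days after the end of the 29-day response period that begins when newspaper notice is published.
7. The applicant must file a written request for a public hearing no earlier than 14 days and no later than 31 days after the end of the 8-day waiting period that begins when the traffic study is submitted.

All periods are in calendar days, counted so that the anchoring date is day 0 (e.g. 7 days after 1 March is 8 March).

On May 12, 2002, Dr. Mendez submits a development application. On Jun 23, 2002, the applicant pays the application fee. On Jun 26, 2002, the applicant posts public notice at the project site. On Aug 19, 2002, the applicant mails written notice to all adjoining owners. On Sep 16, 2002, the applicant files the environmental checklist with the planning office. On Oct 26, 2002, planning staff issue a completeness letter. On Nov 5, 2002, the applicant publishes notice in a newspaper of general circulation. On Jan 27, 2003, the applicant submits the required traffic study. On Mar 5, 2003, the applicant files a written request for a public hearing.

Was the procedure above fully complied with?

Yes

Step 1: the window is 14–44 days after May 12, 2002 (when the application is submitted), so May 26, 2002 through Jun 25, 2002; Jun 23, 2002 falls inside that range.
Step 2: 63 days after Jun 23, 2002 (when the application fee is paid) is Aug 25, 2002; done Jun 26, 2002 — timely.
Step 3: the earliest permitted date is 25 days after Jul 10, 2002 (end of the 14-day hold period, which began when on-site notice is posted on Jun 26, 2002), i.e. Aug 4, 2002; done Aug 19, 2002 — permitted.
Step 4: the window is 21–61 days after Aug 19, 2002 (when notice is mailed to adjoining owners), so Sep 9, 2002 through Oct 19, 2002; Sep 16, 2002 falls inside that range.
Step 5: the window is 21–136 days after Jun 23, 2002 (when the application fee is paid), so Jul 14, 2002 through Nov 6, 2002; done Nov 5, 2002 — within the window.
Step 6: the window is 15–58 days after Dec 4, 2002 (end of the 29-day response period, which began when newspaper notice is published on Nov 5, 2002), so Dec 19, 2002 through Jan 31, 2003; done Jan 27, 2003 — within the window.
Step 7: the window is 14–31 days after Feb 4, 2003 (end of the 8-day waiting period, which began when the traffic study is submitted on Jan 27, 2003), so Feb 18, 2003 through Mar 7, 2003; Mar 5, 2003 falls inside that range.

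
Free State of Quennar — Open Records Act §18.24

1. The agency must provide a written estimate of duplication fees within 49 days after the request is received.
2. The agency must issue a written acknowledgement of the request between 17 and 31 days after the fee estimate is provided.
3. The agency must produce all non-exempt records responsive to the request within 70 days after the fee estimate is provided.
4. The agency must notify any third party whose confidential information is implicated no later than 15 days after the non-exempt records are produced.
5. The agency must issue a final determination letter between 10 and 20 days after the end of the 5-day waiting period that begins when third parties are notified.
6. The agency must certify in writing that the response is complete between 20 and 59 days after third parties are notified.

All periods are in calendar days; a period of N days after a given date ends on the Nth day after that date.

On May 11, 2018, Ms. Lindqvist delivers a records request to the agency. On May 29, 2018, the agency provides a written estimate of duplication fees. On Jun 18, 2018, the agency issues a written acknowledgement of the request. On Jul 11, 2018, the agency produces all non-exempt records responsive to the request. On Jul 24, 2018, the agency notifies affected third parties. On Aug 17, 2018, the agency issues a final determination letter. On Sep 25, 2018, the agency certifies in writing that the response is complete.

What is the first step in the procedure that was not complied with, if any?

Step 6

Step 1 — counting 49 days from May 11, 2018 (when the request is received) gives a deadline of Jun 29, 2018; completed May 29, 2018, before the deadline.
Step 2 — 17 and 31 days from May 29, 2018 (when the fee estimate is provided) are Jun 15, 2018 and Jun 29, 2018 respectively; Jun 18, 2018 falls inside that range.
Step 3 — counting 70 days from May 29, 2018 (when the fee estimate is provided) gives a deadline of Aug 7, 2018; completed Jul 11, 2018, before the deadline.
Step 4 — counting 15 days from Jul 11, 2018 (when the non-exempt records are produced) gives a deadline of Jul 26, 2018; done Jul 24, 2018 — timely.
Step 5 — 10 and 20 days from Jul 29, 2018 (end of the 5-day waiting period, which began when third parties are notified on Jul 24, 2018) are Aug 8, 2018 and Aug 18, 2018 respectively; done Aug 17, 2018, which is between those dates.
Step 6 — 20 and 59 days from Jul 24, 2018 (when third parties are notified) are Aug 13, 2018 and Sep 21, 2018 respectively; done Sep 25, 2018 — 4 days after the window closed.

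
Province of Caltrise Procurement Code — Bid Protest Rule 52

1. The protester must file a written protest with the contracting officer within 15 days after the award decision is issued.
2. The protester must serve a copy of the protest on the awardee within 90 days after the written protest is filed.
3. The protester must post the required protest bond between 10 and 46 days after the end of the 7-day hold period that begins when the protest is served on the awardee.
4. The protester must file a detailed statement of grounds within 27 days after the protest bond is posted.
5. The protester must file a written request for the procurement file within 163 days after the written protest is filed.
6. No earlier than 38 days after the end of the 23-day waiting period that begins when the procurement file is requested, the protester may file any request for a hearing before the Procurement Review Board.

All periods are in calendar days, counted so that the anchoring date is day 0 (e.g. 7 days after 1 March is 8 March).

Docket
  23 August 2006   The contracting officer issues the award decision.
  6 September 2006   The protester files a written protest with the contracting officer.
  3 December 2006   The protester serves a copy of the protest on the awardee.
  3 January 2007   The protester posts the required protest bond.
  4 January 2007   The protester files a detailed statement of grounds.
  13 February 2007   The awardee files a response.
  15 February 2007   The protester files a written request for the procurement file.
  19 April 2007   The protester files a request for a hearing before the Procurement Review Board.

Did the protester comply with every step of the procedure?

Yes

Step 1 — counting 15 days from 23 August 2006 (when the award decision is issued) gives a deadline of 7 September 2006; done 6 September 2006 — timely.
Step 2 — counting 90 days from 6 September 2006 (when the written protest is filed) gives a deadline of 5 December 2006; 3 December 2006 is within that limit.
Step 3 — 10 and 46 days from 10 December 2006 (end of the 7-day hold period, which began when the protest is served on the awardee on 3 December 2006) are 20 December 2006 and 25 January 2007 respectively; done 3 January 2007 — within the window.
Step 4 — counting 27 days from 3 January 2007 (when the protest bond is posted) gives a deadline of 30 January 2007; completed 4 January 2007, before the deadline.
Step 5 — counting 163 days from 6 September 2006 (when the written protest is filed) gives a deadline of 16 February 2007; 15 February 2007 is within that limit.
Step 6 — must wait 38 days from 10 March 2007 (end of the 23-day waiting period, which began when the procurement file is requested on 15 February 2007), so not before 17 April 2007; done 19 April 2007 — permitted.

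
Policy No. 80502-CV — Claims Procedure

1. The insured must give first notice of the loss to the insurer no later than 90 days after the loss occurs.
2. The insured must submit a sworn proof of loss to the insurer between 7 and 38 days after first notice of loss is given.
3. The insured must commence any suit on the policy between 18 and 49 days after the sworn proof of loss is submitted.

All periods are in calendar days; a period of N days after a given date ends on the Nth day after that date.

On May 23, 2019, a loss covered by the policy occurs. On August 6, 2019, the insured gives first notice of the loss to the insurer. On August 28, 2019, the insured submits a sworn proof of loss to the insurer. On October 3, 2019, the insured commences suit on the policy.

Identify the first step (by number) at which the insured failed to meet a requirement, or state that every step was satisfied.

None — every step was satisfied

Step 1 — counting 90 days from May 23, 2019 (when the loss occurs) gives a deadline of August 21, 2019; completed August 6, 2019, before the deadline.
Step 2 — 7 and 38 days from August 6, 2019 (when first notice of loss is given) are August 13, 2019 and September 13, 2019 respectively; done August 28, 2019 — within the window.
Step 3 — 18 and 49 days from August 28, 2019 (when the sworn proof of loss is submitted) are September 15, 2019 and October 16, 2019 respectively; done October 3, 2019, which is between those dates.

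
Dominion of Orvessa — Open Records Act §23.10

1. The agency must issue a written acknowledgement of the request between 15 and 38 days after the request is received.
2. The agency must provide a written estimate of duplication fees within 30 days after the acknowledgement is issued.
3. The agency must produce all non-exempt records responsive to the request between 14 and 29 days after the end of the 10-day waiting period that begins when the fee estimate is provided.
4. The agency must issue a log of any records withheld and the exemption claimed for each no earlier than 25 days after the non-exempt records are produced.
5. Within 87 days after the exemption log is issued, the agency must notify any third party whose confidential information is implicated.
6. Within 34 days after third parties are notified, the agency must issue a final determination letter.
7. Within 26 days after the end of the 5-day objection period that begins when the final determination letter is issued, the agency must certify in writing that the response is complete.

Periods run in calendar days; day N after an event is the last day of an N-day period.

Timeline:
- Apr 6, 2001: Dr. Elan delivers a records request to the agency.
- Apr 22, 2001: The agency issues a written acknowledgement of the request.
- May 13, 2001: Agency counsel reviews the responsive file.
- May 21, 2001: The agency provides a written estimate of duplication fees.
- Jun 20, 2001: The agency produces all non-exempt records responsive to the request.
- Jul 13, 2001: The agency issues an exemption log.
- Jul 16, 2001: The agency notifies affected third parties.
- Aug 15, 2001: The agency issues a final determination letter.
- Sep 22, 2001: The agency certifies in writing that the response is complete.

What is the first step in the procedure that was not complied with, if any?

Step 4

Step 1 — 15 and 38 days from Apr 6, 2001 (when the request is received) are Apr 21, 2001 and May 14, 2001 respectively; done Apr 22, 2001 — within the window.
Step 2 — counting 30 days from Apr 22, 2001 (when the acknowledgement is issued) gives a deadline of May 22, 2001; completed May 21, 2001, before the deadline.
Step 3 — 14 and 29 days from May 31, 2001 (end of the 10-day waiting period, which began when the fee estimate is provided on May 21, 2001) are Jun 14, 2001 and Jun 29, 2001 respectively; Jun 20, 2001 falls inside that range.
Step 4 — must wait 25 days from Jun 20, 2001 (when the non-exempt records are produced), so not before Jul 15, 2001; acted on Jul 13, 2001, 2 days prematurely.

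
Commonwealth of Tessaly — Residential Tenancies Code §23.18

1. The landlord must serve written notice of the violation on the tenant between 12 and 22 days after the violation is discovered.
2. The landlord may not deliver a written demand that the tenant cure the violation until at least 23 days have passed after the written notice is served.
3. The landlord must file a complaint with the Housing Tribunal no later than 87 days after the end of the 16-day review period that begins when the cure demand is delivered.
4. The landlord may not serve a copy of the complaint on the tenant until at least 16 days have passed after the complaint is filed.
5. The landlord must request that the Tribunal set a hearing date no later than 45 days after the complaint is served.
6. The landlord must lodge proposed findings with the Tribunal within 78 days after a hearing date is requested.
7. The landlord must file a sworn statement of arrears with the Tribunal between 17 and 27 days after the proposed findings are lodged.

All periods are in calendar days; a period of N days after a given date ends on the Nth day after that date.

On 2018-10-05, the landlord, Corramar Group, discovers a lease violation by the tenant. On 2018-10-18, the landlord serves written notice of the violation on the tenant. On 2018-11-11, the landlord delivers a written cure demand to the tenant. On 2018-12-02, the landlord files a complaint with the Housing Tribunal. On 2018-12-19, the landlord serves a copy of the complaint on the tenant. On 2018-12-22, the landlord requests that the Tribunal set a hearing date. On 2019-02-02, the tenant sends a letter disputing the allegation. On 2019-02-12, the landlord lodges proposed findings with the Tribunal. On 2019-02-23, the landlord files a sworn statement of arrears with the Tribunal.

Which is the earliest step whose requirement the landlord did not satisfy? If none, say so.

(1) the permitted window runs from 2018-10-05 + 12 = 2018-10-17 to 2018-10-05 + 22 = 2018-10-27; done 2018-10-18, which is between those dates.
(2) permitted from 2018-10-18 + 23 days = 2018-11-10 onward; done 2018-11-11 — permitted.
(3) due by 2018-11-27 + 87 days = 2019-02-22; 2018-12-02 is within that limit.
(4) permitted from 2018-12-02 + 16 days = 2018-12-18 onward; done 2018-12-19, after the minimum wait.
(5) due by 2018-12-19 + 45 days = 2019-02-02; 2018-12-22 is within that limit.
(6) due by 2018-12-22 + 78 days = 2019-03-10; completed 2019-02-12, before the deadline.
(7) the permitted window runs from 2019-02-12 + 17 = 2019-03-01 to 2019-02-12 + 27 = 2019-03-11; 2019-02-23 is 6 days too early.

Step 7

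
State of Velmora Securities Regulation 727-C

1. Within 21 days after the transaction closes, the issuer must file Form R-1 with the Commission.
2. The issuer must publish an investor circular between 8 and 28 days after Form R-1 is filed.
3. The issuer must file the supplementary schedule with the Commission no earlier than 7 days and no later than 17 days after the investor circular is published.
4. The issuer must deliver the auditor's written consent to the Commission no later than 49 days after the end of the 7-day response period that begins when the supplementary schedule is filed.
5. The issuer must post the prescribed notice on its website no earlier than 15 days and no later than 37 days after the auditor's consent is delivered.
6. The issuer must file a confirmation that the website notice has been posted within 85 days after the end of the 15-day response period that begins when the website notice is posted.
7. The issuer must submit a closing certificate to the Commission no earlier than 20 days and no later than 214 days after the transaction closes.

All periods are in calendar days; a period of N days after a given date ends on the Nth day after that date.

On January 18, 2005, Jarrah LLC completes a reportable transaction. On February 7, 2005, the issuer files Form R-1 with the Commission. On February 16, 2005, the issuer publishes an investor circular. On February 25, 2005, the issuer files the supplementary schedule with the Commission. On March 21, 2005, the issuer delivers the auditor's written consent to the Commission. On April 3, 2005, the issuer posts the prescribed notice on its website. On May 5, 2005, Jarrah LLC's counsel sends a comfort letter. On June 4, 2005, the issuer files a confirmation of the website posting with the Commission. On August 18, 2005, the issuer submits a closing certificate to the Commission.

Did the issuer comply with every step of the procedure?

(1) due by January 18, 2005 + 21 days = February 8, 2005; completed February 7, 2005, before the deadline.
(2) the permitted window runs from February 7, 2005 + 8 = February 15, 2005 to February 7, 2005 + 28 = March 7, 2005; done February 16, 2005, which is between those dates.
(3) the permitted window runs from February 16, 2005 + 7 = February 23, 2005 to February 16, 2005 + 17 = March 5, 2005; done February 25, 2005 — within the window.
(4) due by March 4, 2005 + 49 days = April 22, 2005; March 21, 2005 is within that limit.
(5) the permitted window runs from March 21, 2005 + 15 = April 5, 2005 to March 21, 2005 + 37 = April 27, 2005; done April 3, 2005 — 2 days before the window opened.
No need to go further; step 5 was not satisfied.

No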